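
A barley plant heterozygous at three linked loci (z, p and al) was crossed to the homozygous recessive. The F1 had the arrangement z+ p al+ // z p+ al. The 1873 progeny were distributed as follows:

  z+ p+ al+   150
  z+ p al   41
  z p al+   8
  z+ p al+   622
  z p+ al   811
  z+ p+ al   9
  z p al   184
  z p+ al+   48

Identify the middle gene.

The two rarest classes, z p al+ and z+ p+ al, are the double crossovers. Comparing them with the parentals, only the z allele has switched, so z is the middle locus and the order is al – z – p.

z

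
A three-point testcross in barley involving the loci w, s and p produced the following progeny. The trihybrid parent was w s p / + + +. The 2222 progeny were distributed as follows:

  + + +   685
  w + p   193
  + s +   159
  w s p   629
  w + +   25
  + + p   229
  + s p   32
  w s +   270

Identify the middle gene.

The two rarest classes, + s p and w + +, are the double crossovers. Comparing them with the parentals, only the w allele has switched, so w is the middle locus and the order is s – w – p.

w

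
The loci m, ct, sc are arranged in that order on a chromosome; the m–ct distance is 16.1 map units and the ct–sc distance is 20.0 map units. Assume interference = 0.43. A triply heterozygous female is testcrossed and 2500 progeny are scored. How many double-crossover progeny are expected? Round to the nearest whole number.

46

Map distances give recombination frequencies of 0.161 and 0.200 for the two intervals.
With interference 0.43 (so coincidence = 0.57), expected double-crossover frequency = 0.161 × 0.200 × 0.57 = 0.01835.
Expected number = 0.01835 × 2500 = 45.89 ≈ 46.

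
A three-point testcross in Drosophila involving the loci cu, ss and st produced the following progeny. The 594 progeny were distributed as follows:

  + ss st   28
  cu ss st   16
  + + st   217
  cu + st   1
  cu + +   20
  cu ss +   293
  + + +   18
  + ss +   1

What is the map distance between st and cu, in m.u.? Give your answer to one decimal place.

The two most frequent reciprocal classes, + + st and cu ss +, are the parental types, so the F1 was + + st / cu ss +.
The two rarest classes, cu + st and + ss +, are the double crossovers. Comparing them with the parentals, only the cu allele has switched, so cu is the middle locus and the order is ss – cu – st.
Crossovers in the cu–st interval produce the single-crossover classes + + + and cu ss st (18 + 16 = 34) plus the double crossovers (2).
RF(cu–st) = (34 + 2) / 594 = 36/594 = 0.0606 → 6.1 m.u.

6.1 m.u.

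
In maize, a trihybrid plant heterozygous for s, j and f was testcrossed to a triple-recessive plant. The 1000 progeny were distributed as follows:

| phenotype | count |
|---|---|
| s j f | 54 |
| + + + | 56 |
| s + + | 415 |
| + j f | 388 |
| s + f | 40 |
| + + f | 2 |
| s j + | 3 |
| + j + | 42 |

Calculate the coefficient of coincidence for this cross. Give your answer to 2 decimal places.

0.50

The two most frequent reciprocal classes, s + + and + j f, are the parental types, so the F1 was s + + / + j f.
The two rarest classes, s j + and + + f, are the double crossovers. Comparing them with the parentals, only the j allele has switched, so j is the middle locus and the order is s – j – f.
s–j: (110 + 5)/1000 = 0.1150; j–f: (82 + 5)/1000 = 0.0870.
Expected DCO frequency = 0.1150 × 0.0870 ≈ 0.01001; observed = 5/1000 ≈ 0.00500.
Coefficient of coincidence = 0.00500/0.01001 ≈ 0.50.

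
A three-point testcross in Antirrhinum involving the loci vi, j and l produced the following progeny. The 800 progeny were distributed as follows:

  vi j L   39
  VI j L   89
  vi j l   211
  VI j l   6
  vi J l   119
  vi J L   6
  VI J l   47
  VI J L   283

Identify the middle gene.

The two most frequent reciprocal classes, VI J L and vi j l, are the parental types, so the F1 was VI J L / vi j l.
The two rarest classes, vi J L and VI j l, are the double crossovers. Comparing them with the parentals, only the vi allele has switched, so vi is the middle locus and the order is j – vi – l.

vi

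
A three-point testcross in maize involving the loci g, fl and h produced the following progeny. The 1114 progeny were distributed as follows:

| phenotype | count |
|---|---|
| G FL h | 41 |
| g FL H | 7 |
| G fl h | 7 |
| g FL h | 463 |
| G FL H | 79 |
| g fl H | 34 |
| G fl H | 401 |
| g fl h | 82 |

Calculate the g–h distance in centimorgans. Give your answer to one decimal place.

8.0 centimorgans

The two most frequent reciprocal classes, g FL h and G fl H, are the parental types, so the F1 was g FL h / G fl H.
The two rarest classes, g FL H and G fl h, are the double crossovers. Comparing them with the parentals, only the h allele has switched, so h is the middle locus and the order is fl – h – g.
Crossovers in the h–g interval produce the single-crossover classes G FL h and g fl H (41 + 34 = 75) plus the double crossovers (14).
RF(h–g) = (75 + 14) / 1114 = 89/1114 = 0.0799 → 8.0 centimorgans.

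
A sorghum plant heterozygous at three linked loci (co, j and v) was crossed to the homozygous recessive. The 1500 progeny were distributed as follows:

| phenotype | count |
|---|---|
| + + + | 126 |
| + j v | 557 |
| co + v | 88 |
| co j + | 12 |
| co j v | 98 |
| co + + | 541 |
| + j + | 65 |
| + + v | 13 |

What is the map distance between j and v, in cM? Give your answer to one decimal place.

The two most frequent reciprocal classes, + j v and co + +, are the parental types, so the F1 was + j v / co + +.
The two rarest classes, + + v and co j +, are the double crossovers. Comparing them with the parentals, only the j allele has switched, so j is the middle locus and the order is co – j – v.
Crossovers in the j–v interval produce the single-crossover classes + j + and co + v (65 + 88 = 153) plus the double crossovers (25).
RF(j–v) = (153 + 25) / 1500 = 178/1500 = 0.1187 → 11.9 cM.

11.9 cM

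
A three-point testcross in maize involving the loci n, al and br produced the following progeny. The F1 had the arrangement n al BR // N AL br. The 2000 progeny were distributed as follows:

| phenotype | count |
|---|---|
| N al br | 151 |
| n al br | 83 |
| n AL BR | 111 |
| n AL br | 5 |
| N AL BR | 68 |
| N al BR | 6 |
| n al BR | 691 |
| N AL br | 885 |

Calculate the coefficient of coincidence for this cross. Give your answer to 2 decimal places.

The two rarest classes, N al BR and n AL br, are the double crossovers. Comparing them with the parentals, only the n allele has switched, so n is the middle locus and the order is al – n – br.
al–n: (262 + 11)/2000 = 0.1365; n–br: (151 + 11)/2000 = 0.0810.
Expected DCO frequency = 0.1365 × 0.0810 ≈ 0.01106; observed = 11/2000 ≈ 0.00550.
Coefficient of coincidence = 0.00550/0.01106 ≈ 0.50.

0.50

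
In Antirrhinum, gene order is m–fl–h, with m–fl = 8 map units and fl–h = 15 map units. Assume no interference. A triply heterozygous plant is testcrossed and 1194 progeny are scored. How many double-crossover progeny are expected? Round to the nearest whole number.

Map distances give recombination frequencies of 0.080 and 0.150 for the two intervals.
With no interference, expected double-crossover frequency = 0.080 × 0.150 = 0.01200.
Expected number = 0.01200 × 1194 = 14.33 ≈ 14.

14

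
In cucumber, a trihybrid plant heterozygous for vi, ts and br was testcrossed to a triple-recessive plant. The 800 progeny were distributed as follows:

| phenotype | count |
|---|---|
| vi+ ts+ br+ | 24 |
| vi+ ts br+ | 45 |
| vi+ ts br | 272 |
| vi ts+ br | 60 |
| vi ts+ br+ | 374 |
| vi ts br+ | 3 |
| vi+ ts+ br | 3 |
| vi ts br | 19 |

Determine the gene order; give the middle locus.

The two most frequent reciprocal classes, vi+ ts br and vi ts+ br+, are the parental types, so the F1 was vi+ ts br / vi ts+ br+.
The two rarest classes, vi+ ts+ br and vi ts br+, are the double crossovers. Comparing them with the parentals, only the ts allele has switched, so ts is the middle locus and the order is vi – ts – br.

ts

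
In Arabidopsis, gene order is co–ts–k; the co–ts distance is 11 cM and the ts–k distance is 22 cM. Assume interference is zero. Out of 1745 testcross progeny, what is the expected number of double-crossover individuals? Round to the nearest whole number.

42

Map distances give recombination frequencies of 0.110 and 0.220 for the two intervals.
With no interference, expected double-crossover frequency = 0.110 × 0.220 = 0.02420.
Expected number = 0.02420 × 1745 = 42.23 ≈ 42.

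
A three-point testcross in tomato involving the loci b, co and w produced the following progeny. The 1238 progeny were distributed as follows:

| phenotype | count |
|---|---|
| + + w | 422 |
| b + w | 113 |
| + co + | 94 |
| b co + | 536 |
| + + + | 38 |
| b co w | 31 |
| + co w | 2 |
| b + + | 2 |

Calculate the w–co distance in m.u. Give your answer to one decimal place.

5.9 m.u.

The two most frequent reciprocal classes, + + w and b co +, are the parental types, so the F1 was + + w / b co +.
The two rarest classes, + co w and b + +, are the double crossovers. Comparing them with the parentals, only the co allele has switched, so co is the middle locus and the order is w – co – b.
Crossovers in the w–co interval produce the single-crossover classes + + + and b co w (38 + 31 = 69) plus the double crossovers (4).
RF(w–co) = (69 + 4) / 1238 = 73/1238 = 0.0590 → 5.9 m.u.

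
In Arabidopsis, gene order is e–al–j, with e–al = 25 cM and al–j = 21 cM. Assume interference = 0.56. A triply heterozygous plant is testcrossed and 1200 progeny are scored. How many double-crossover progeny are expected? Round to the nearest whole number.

Map distances give recombination frequencies of 0.250 and 0.210 for the two intervals.
With interference 0.56 (so coincidence = 0.44), expected double-crossover frequency = 0.250 × 0.210 × 0.44 = 0.02310.
Expected number = 0.02310 × 1200 = 27.72 ≈ 28.

28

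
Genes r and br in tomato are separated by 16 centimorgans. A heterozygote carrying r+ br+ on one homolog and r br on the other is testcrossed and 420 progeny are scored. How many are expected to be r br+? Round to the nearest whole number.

34

A map distance of 16 centimorgans corresponds to a recombination frequency of 0.160.
The F1 is r+ br+ / r br, so r br+ is a recombinant gamete class with expected frequency r/2 = 0.160/2 = 0.0800.
Expected number = 0.0800 × 420 = 33.60 ≈ 34.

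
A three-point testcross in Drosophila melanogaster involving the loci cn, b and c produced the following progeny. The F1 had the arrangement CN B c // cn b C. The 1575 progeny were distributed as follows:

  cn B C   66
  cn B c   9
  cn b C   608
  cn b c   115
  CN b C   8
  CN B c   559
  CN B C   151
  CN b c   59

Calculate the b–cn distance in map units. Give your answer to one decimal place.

The two rarest classes, cn B c and CN b C, are the double crossovers. Comparing them with the parentals, only the cn allele has switched, so cn is the middle locus and the order is b – cn – c.
Crossovers in the b–cn interval produce the single-crossover classes CN b c and cn B C (59 + 66 = 125) plus the double crossovers (17).
RF(b–cn) = (125 + 17) / 1575 = 142/1575 = 0.0902 → 9.0 map units.

9.0 map units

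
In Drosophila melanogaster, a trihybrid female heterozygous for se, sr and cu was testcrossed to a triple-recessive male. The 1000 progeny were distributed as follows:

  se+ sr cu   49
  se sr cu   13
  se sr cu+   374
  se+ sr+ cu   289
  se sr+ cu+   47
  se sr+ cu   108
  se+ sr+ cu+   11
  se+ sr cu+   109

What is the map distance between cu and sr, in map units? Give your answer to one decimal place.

12.0 map units

The two most frequent reciprocal classes, se sr cu+ and se+ sr+ cu, are the parental types, so the F1 was se sr cu+ / se+ sr+ cu.
The two rarest classes, se sr cu and se+ sr+ cu+, are the double crossovers. Comparing them with the parentals, only the cu allele has switched, so cu is the middle locus and the order is se – cu – sr.
Crossovers in the cu–sr interval produce the single-crossover classes se sr+ cu+ and se+ sr cu (47 + 49 = 96) plus the double crossovers (24).
RF(cu–sr) = (96 + 24) / 1000 = 120/1000 = 0.1200 → 12.0 map units.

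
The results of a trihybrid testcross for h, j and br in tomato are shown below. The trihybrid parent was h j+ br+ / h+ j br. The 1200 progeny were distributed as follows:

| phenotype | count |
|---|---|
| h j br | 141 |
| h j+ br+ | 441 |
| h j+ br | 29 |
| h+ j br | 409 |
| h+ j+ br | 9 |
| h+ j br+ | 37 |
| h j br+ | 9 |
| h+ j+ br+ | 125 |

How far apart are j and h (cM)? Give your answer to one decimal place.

23.7 cM

The two rarest classes, h j br+ and h+ j+ br, are the double crossovers. Comparing them with the parentals, only the j allele has switched, so j is the middle locus and the order is h – j – br.
Crossovers in the h–j interval produce the single-crossover classes h+ j+ br+ and h j br (125 + 141 = 266) plus the double crossovers (18).
RF(h–j) = (266 + 18) / 1200 = 284/1200 = 0.2367 → 23.7 cM.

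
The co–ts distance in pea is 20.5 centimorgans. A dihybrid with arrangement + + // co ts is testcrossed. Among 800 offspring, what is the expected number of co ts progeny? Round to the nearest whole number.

A map distance of 20.5 centimorgans corresponds to a recombination frequency of 0.205.
The F1 is + + / co ts, so co ts is a parental gamete class with expected frequency (1 − r)/2 = 0.795/2 = 0.3975.
Expected number = 0.3975 × 800 = 318.00 ≈ 318.

318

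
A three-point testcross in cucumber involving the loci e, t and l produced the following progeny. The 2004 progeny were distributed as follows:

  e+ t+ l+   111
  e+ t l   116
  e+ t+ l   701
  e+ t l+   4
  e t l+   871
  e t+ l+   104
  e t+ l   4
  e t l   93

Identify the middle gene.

The two most frequent reciprocal classes, e+ t+ l and e t l+, are the parental types, so the F1 was e+ t+ l / e t l+.
The two rarest classes, e t+ l and e+ t l+, are the double crossovers. Comparing them with the parentals, only the e allele has switched, so e is the middle locus and the order is t – e – l.

e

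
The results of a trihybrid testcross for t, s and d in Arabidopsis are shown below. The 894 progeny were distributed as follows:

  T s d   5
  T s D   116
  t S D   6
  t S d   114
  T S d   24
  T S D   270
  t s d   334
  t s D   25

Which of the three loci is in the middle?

t

The two most frequent reciprocal classes, t s d and T S D, are the parental types, so the F1 was t s d / T S D.
The two rarest classes, T s d and t S D, are the double crossovers. Comparing them with the parentals, only the t allele has switched, so t is the middle locus and the order is d – t – s.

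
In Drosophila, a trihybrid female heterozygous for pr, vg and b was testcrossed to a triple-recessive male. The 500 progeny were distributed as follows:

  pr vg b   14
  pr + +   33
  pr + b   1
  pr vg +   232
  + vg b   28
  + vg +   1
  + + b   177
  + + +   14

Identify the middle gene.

The two most frequent reciprocal classes, pr vg + and + + b, are the parental types, so the F1 was pr vg + / + + b.
The two rarest classes, + vg + and pr + b, are the double crossovers. Comparing them with the parentals, only the pr allele has switched, so pr is the middle locus and the order is b – pr – vg.

pr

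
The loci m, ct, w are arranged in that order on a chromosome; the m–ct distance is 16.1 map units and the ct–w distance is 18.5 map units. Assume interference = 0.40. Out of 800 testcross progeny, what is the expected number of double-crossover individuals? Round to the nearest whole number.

14

Map distances give recombination frequencies of 0.161 and 0.185 for the two intervals.
With interference 0.40 (so coincidence = 0.60), expected double-crossover frequency = 0.161 × 0.185 × 0.60 = 0.01787.
Expected number = 0.01787 × 800 = 14.30 ≈ 14.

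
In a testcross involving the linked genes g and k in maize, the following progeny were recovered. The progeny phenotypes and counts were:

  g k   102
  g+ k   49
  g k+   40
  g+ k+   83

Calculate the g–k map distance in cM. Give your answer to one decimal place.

32.5 cM

The two most frequent classes, g+ k+ (83) and g k (102), are the parental types, so the F1 was g+ k+ / g k.
The recombinant classes are g+ k and g k+: 49 + 40 = 89.
Recombination frequency = 89/274 = 0.3248 ≈ 32.5%, i.e. 32.5 cM.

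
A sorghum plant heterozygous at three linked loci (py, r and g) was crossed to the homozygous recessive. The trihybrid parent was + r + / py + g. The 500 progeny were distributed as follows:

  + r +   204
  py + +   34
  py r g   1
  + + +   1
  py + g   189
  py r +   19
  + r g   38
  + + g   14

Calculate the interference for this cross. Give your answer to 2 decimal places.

The two rarest classes, + + + and py r g, are the double crossovers. Comparing them with the parentals, only the r allele has switched, so r is the middle locus and the order is g – r – py.
g–r: (72 + 2)/500 = 0.1480; r–py: (33 + 2)/500 = 0.0700.
Expected DCO frequency = 0.1480 × 0.0700 ≈ 0.01036; observed = 2/500 ≈ 0.00400.
Coefficient of coincidence = 0.00400/0.01036 ≈ 0.39; interference = 1 − 0.39 = 0.61.

0.61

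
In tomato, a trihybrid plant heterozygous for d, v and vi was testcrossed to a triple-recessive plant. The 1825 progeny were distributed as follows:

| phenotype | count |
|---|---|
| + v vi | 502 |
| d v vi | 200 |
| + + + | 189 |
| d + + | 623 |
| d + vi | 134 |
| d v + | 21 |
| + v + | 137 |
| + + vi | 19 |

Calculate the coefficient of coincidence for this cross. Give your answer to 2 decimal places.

0.55

The two most frequent reciprocal classes, + v vi and d + +, are the parental types, so the F1 was + v vi / d + +.
The two rarest classes, + + vi and d v +, are the double crossovers. Comparing them with the parentals, only the v allele has switched, so v is the middle locus and the order is vi – v – d.
vi–v: (271 + 40)/1825 = 0.1704; v–d: (389 + 40)/1825 = 0.2351.
Expected DCO frequency = 0.1704 × 0.2351 ≈ 0.04006; observed = 40/1825 ≈ 0.02192.
Coefficient of coincidence = 0.02192/0.04006 ≈ 0.55.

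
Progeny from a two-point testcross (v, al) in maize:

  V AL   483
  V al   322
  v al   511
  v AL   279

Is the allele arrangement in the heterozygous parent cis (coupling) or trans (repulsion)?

The two most frequent classes are V AL (483) and v al (511); these are the parental (non-recombinant) types.
So the F1 carried V AL on one chromosome and v al on the other — the recessive alleles are on the same chromosome (cis / coupling).

cis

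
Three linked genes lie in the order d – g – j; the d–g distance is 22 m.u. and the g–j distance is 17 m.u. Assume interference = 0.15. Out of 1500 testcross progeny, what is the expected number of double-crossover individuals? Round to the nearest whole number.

Map distances give recombination frequencies of 0.220 and 0.170 for the two intervals.
With interference 0.15 (so coincidence = 0.85), expected double-crossover frequency = 0.220 × 0.170 × 0.85 = 0.03179.
Expected number = 0.03179 × 1500 = 47.68 ≈ 48.

48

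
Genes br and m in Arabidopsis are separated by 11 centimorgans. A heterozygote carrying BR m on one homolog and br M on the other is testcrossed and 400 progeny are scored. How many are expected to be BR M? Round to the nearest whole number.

22

A map distance of 11 centimorgans corresponds to a recombination frequency of 0.110.
The F1 is BR m / br M, so BR M is a recombinant gamete class with expected frequency r/2 = 0.110/2 = 0.0550.
Expected number = 0.0550 × 400 = 22.00 ≈ 22.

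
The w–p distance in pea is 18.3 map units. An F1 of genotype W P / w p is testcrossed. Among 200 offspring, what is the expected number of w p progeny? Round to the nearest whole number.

82

A map distance of 18.3 map units corresponds to a recombination frequency of 0.183.
The F1 is W P / w p, so w p is a parental gamete class with expected frequency (1 − r)/2 = 0.817/2 = 0.4085.
Expected number = 0.4085 × 200 = 81.70 ≈ 82.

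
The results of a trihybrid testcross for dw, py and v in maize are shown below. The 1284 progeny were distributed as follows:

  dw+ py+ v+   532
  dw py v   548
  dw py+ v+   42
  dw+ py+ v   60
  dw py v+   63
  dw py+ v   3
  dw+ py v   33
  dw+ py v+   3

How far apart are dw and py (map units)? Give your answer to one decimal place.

The two most frequent reciprocal classes, dw py v and dw+ py+ v+, are the parental types, so the F1 was dw py v / dw+ py+ v+.
The two rarest classes, dw py+ v and dw+ py v+, are the double crossovers. Comparing them with the parentals, only the py allele has switched, so py is the middle locus and the order is dw – py – v.
Crossovers in the dw–py interval produce the single-crossover classes dw+ py v and dw py+ v+ (33 + 42 = 75) plus the double crossovers (6).
RF(dw–py) = (75 + 6) / 1284 = 81/1284 = 0.0631 → 6.3 map units.

6.3 map units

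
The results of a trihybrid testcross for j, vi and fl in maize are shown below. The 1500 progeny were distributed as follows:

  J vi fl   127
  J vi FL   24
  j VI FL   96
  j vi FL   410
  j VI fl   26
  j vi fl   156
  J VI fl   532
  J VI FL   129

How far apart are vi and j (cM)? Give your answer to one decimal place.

The two most frequent reciprocal classes, j vi FL and J VI fl, are the parental types, so the F1 was j vi FL / J VI fl.
The two rarest classes, J vi FL and j VI fl, are the double crossovers. Comparing them with the parentals, only the j allele has switched, so j is the middle locus and the order is fl – j – vi.
Crossovers in the j–vi interval produce the single-crossover classes j VI FL and J vi fl (96 + 127 = 223) plus the double crossovers (50).
RF(j–vi) = (223 + 50) / 1500 = 273/1500 = 0.1820 → 18.2 cM.

18.2 cM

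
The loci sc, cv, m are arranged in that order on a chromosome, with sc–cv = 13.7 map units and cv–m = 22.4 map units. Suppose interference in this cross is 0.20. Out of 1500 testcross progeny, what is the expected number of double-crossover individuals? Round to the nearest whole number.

37

Map distances give recombination frequencies of 0.137 and 0.224 for the two intervals.
With interference 0.20 (so coincidence = 0.80), expected double-crossover frequency = 0.137 × 0.224 × 0.80 = 0.02455.
Expected number = 0.02455 × 1500 = 36.83 ≈ 37.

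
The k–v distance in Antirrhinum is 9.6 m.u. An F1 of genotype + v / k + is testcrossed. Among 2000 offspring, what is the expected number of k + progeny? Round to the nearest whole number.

A map distance of 9.6 m.u. corresponds to a recombination frequency of 0.096.
The F1 is + v / k +, so k + is a parental gamete class with expected frequency (1 − r)/2 = 0.904/2 = 0.4520.
Expected number = 0.4520 × 2000 = 904.00 ≈ 904.

904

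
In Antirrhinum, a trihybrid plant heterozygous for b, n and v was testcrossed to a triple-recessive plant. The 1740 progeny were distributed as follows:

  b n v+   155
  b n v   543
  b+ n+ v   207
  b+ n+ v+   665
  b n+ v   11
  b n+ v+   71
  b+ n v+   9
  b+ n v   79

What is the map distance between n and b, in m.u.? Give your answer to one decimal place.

The two most frequent reciprocal classes, b+ n+ v+ and b n v, are the parental types, so the F1 was b+ n+ v+ / b n v.
The two rarest classes, b+ n v+ and b n+ v, are the double crossovers. Comparing them with the parentals, only the n allele has switched, so n is the middle locus and the order is v – n – b.
Crossovers in the n–b interval produce the single-crossover classes b n+ v+ and b+ n v (71 + 79 = 150) plus the double crossovers (20).
RF(n–b) = (150 + 20) / 1740 = 170/1740 = 0.0977 → 9.8 m.u.

9.8 m.u.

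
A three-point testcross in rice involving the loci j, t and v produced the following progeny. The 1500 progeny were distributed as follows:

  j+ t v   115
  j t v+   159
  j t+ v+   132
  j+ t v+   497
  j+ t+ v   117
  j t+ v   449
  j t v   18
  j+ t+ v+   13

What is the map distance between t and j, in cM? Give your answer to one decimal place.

20.5 cM

The two most frequent reciprocal classes, j t+ v and j+ t v+, are the parental types, so the F1 was j t+ v / j+ t v+.
The two rarest classes, j t v and j+ t+ v+, are the double crossovers. Comparing them with the parentals, only the t allele has switched, so t is the middle locus and the order is v – t – j.
Crossovers in the t–j interval produce the single-crossover classes j+ t+ v and j t v+ (117 + 159 = 276) plus the double crossovers (31).
RF(t–j) = (276 + 31) / 1500 = 307/1500 = 0.2047 → 20.5 cM.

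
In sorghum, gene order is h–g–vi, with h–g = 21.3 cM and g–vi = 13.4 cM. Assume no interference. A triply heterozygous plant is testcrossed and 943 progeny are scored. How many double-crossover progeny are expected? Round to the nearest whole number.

27

Map distances give recombination frequencies of 0.213 and 0.134 for the two intervals.
With no interference, expected double-crossover frequency = 0.213 × 0.134 = 0.02854.
Expected number = 0.02854 × 943 = 26.92 ≈ 27.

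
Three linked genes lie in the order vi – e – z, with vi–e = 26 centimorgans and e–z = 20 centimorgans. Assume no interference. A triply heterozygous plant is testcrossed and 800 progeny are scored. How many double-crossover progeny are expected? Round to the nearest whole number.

Map distances give recombination frequencies of 0.260 and 0.200 for the two intervals.
With no interference, expected double-crossover frequency = 0.260 × 0.200 = 0.05200.
Expected number = 0.05200 × 800 = 41.60 ≈ 42.

42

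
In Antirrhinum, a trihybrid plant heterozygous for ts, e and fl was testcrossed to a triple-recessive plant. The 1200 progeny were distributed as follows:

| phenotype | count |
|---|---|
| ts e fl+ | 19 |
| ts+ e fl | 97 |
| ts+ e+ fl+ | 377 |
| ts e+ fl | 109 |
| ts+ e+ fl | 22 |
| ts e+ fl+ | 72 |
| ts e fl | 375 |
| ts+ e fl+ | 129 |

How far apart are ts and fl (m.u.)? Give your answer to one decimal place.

17.5 m.u.

The two most frequent reciprocal classes, ts+ e+ fl+ and ts e fl, are the parental types, so the F1 was ts+ e+ fl+ / ts e fl.
The two rarest classes, ts+ e+ fl and ts e fl+, are the double crossovers. Comparing them with the parentals, only the fl allele has switched, so fl is the middle locus and the order is ts – fl – e.
Crossovers in the ts–fl interval produce the single-crossover classes ts e+ fl+ and ts+ e fl (72 + 97 = 169) plus the double crossovers (41).
RF(ts–fl) = (169 + 41) / 1200 = 210/1200 = 0.1750 → 17.5 m.u.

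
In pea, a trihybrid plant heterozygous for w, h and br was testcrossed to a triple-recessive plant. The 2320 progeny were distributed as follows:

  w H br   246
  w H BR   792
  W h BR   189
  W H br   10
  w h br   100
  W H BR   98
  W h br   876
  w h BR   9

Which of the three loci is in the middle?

The two most frequent reciprocal classes, w H BR and W h br, are the parental types, so the F1 was w H BR / W h br.
The two rarest classes, w h BR and W H br, are the double crossovers. Comparing them with the parentals, only the h allele has switched, so h is the middle locus and the order is w – h – br.

h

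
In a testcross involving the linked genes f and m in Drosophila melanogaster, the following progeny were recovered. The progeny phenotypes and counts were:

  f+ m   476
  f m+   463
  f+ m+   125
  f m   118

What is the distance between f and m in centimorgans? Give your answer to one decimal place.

The two most frequent classes, f+ m (476) and f m+ (463), are the parental types, so the F1 was f+ m / f m+.
The recombinant classes are f+ m+ and f m: 125 + 118 = 243.
Recombination frequency = 243/1182 = 0.2056 ≈ 20.6%, i.e. 20.6 centimorgans.

20.6 centimorgans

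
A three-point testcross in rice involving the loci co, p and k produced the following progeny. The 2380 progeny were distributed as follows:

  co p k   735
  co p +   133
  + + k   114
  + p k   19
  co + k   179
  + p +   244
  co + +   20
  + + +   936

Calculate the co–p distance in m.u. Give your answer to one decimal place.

19.4 m.u.

The two most frequent reciprocal classes, + + + and co p k, are the parental types, so the F1 was + + + / co p k.
The two rarest classes, co + + and + p k, are the double crossovers. Comparing them with the parentals, only the co allele has switched, so co is the middle locus and the order is p – co – k.
Crossovers in the p–co interval produce the single-crossover classes + p + and co + k (244 + 179 = 423) plus the double crossovers (39).
RF(p–co) = (423 + 39) / 2380 = 462/2380 = 0.1941 → 19.4 m.u.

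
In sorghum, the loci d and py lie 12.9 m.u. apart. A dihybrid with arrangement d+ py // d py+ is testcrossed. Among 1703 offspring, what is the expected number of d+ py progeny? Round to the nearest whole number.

742

A map distance of 12.9 m.u. corresponds to a recombination frequency of 0.129.
The F1 is d+ py / d py+, so d+ py is a parental gamete class with expected frequency (1 − r)/2 = 0.871/2 = 0.4355.
Expected number = 0.4355 × 1703 = 741.66 ≈ 742.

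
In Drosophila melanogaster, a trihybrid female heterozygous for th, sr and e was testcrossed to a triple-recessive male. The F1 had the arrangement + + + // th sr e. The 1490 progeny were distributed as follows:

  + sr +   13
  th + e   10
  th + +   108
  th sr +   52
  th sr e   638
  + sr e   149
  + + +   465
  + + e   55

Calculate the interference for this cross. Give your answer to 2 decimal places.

The two rarest classes, + sr + and th + e, are the double crossovers. Comparing them with the parentals, only the sr allele has switched, so sr is the middle locus and the order is th – sr – e.
th–sr: (257 + 23)/1490 = 0.1879; sr–e: (107 + 23)/1490 = 0.0872.
Expected DCO frequency = 0.1879 × 0.0872 ≈ 0.01638; observed = 23/1490 ≈ 0.01544.
Coefficient of coincidence = 0.01544/0.01638 ≈ 0.94; interference = 1 − 0.94 = 0.06.

0.06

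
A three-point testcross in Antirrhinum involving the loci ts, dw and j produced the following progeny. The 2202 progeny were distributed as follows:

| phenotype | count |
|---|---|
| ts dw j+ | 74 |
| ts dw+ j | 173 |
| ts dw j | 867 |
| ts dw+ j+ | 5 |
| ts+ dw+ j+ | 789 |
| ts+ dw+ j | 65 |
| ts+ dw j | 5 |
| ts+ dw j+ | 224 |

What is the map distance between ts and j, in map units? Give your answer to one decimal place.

6.8 map units

The two most frequent reciprocal classes, ts+ dw+ j+ and ts dw j, are the parental types, so the F1 was ts+ dw+ j+ / ts dw j.
The two rarest classes, ts dw+ j+ and ts+ dw j, are the double crossovers. Comparing them with the parentals, only the ts allele has switched, so ts is the middle locus and the order is j – ts – dw.
Crossovers in the j–ts interval produce the single-crossover classes ts+ dw+ j and ts dw j+ (65 + 74 = 139) plus the double crossovers (10).
RF(j–ts) = (139 + 10) / 2202 = 149/2202 = 0.0677 → 6.8 map units.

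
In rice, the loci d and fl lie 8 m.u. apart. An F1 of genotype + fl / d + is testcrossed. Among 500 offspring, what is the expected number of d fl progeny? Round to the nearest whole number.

20

A map distance of 8 m.u. corresponds to a recombination frequency of 0.080.
The F1 is + fl / d +, so d fl is a recombinant gamete class with expected frequency r/2 = 0.080/2 = 0.0400.
Expected number = 0.0400 × 500 = 20.00 ≈ 20.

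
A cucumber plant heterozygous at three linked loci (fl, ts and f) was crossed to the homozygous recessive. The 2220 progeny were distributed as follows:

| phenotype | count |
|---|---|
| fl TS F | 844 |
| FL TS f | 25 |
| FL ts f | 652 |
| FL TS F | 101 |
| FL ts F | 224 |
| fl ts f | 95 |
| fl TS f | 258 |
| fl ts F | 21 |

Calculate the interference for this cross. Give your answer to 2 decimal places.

0.20

The two most frequent reciprocal classes, FL ts f and fl TS F, are the parental types, so the F1 was FL ts f / fl TS F.
The two rarest classes, FL TS f and fl ts F, are the double crossovers. Comparing them with the parentals, only the ts allele has switched, so ts is the middle locus and the order is fl – ts – f.
fl–ts: (196 + 46)/2220 = 0.1090; ts–f: (482 + 46)/2220 = 0.2378.
Expected DCO frequency = 0.1090 × 0.2378 ≈ 0.02592; observed = 46/2220 ≈ 0.02072.
Coefficient of coincidence = 0.02072/0.02592 ≈ 0.80; interference = 1 − 0.80 = 0.20.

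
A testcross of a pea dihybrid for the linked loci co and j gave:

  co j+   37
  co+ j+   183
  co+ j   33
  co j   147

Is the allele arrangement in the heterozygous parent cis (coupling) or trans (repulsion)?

The two most frequent classes are co+ j+ (183) and co j (147); these are the parental (non-recombinant) types.
So the F1 carried co+ j+ on one chromosome and co j on the other — the recessive alleles are on the same chromosome (cis / coupling).

cis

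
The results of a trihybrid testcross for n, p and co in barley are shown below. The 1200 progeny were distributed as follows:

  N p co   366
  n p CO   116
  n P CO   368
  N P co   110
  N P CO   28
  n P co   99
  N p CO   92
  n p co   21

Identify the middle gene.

n

The two most frequent reciprocal classes, N p co and n P CO, are the parental types, so the F1 was N p co / n P CO.
The two rarest classes, n p co and N P CO, are the double crossovers. Comparing them with the parentals, only the n allele has switched, so n is the middle locus and the order is co – n – p.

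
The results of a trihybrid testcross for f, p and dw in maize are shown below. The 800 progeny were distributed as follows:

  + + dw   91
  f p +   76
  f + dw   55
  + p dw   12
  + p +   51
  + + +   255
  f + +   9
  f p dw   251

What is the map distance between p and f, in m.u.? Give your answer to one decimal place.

The two most frequent reciprocal classes, f p dw and + + +, are the parental types, so the F1 was f p dw / + + +.
The two rarest classes, + p dw and f + +, are the double crossovers. Comparing them with the parentals, only the f allele has switched, so f is the middle locus and the order is p – f – dw.
Crossovers in the p–f interval produce the single-crossover classes f + dw and + p + (55 + 51 = 106) plus the double crossovers (21).
RF(p–f) = (106 + 21) / 800 = 127/800 = 0.1588 → 15.9 m.u.

15.9 m.u.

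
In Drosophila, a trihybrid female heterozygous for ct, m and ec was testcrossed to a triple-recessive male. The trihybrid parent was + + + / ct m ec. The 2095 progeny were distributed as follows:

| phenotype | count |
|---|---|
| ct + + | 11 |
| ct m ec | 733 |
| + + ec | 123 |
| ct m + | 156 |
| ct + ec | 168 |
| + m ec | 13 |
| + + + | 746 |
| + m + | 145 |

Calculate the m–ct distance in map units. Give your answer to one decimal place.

The two rarest classes, ct + + and + m ec, are the double crossovers. Comparing them with the parentals, only the ct allele has switched, so ct is the middle locus and the order is m – ct – ec.
Crossovers in the m–ct interval produce the single-crossover classes + m + and ct + ec (145 + 168 = 313) plus the double crossovers (24).
RF(m–ct) = (313 + 24) / 2095 = 337/2095 = 0.1609 → 16.1 map units.

16.1 map units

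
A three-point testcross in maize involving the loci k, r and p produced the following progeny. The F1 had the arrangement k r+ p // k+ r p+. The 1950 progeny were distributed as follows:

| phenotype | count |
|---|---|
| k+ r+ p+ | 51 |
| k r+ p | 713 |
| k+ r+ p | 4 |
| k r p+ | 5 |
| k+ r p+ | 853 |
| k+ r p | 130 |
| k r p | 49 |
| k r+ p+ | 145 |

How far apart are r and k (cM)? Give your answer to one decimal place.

The two rarest classes, k+ r+ p and k r p+, are the double crossovers. Comparing them with the parentals, only the k allele has switched, so k is the middle locus and the order is r – k – p.
Crossovers in the r–k interval produce the single-crossover classes k r p and k+ r+ p+ (49 + 51 = 100) plus the double crossovers (9).
RF(r–k) = (100 + 9) / 1950 = 109/1950 = 0.0559 → 5.6 cM.

5.6 cM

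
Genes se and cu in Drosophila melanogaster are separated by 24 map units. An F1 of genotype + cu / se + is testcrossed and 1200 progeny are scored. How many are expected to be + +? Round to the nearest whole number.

A map distance of 24 map units corresponds to a recombination frequency of 0.240.
The F1 is + cu / se +, so + + is a recombinant gamete class with expected frequency r/2 = 0.240/2 = 0.1200.
Expected number = 0.1200 × 1200 = 144.00 ≈ 144.

144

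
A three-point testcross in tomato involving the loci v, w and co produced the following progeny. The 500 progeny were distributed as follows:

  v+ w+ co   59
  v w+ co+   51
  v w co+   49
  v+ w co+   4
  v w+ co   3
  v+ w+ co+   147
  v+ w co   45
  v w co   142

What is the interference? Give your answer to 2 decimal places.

0.70

The two most frequent reciprocal classes, v w co and v+ w+ co+, are the parental types, so the F1 was v w co / v+ w+ co+.
The two rarest classes, v w+ co and v+ w co+, are the double crossovers. Comparing them with the parentals, only the w allele has switched, so w is the middle locus and the order is co – w – v.
co–w: (108 + 7)/500 = 0.2300; w–v: (96 + 7)/500 = 0.2060.
Expected DCO frequency = 0.2300 × 0.2060 ≈ 0.04738; observed = 7/500 ≈ 0.01400.
Coefficient of coincidence = 0.01400/0.04738 ≈ 0.30; interference = 1 − 0.30 = 0.70.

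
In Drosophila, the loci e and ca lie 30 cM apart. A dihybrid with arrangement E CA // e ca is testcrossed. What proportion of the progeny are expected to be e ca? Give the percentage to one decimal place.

A map distance of 30 cM corresponds to a recombination frequency of 0.300.
The F1 is E CA / e ca, so e ca is a parental gamete class with expected frequency (1 − r)/2 = 0.700/2 = 0.3500.
That is 0.3500 = 35.0% of the progeny.

35.0%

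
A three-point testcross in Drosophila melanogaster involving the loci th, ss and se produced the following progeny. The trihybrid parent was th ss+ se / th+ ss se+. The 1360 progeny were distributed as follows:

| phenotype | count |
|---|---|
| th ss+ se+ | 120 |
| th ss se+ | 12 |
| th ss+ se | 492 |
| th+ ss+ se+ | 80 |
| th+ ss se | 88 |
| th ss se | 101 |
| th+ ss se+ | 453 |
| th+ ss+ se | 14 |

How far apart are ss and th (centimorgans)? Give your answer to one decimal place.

The two rarest classes, th+ ss+ se and th ss se+, are the double crossovers. Comparing them with the parentals, only the th allele has switched, so th is the middle locus and the order is se – th – ss.
Crossovers in the th–ss interval produce the single-crossover classes th ss se and th+ ss+ se+ (101 + 80 = 181) plus the double crossovers (26).
RF(th–ss) = (181 + 26) / 1360 = 207/1360 = 0.1522 → 15.2 centimorgans.

15.2 centimorgans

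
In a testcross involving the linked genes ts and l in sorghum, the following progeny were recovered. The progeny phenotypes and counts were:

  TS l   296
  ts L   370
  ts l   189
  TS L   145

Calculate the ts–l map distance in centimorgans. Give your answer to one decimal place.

33.4 centimorgans

The two most frequent classes, TS l (296) and ts L (370), are the parental types, so the F1 was TS l / ts L.
The recombinant classes are TS L and ts l: 145 + 189 = 334.
Recombination frequency = 334/1000 = 0.3340 ≈ 33.4%, i.e. 33.4 centimorgans.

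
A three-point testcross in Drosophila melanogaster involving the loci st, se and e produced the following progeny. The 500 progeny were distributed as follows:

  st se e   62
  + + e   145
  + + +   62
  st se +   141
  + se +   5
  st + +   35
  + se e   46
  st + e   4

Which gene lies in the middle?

st

The two most frequent reciprocal classes, + + e and st se +, are the parental types, so the F1 was + + e / st se +.
The two rarest classes, st + e and + se +, are the double crossovers. Comparing them with the parentals, only the st allele has switched, so st is the middle locus and the order is e – st – se.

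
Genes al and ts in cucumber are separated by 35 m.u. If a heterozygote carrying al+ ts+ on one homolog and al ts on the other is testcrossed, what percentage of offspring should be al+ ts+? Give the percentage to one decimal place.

32.5%

A map distance of 35 m.u. corresponds to a recombination frequency of 0.350.
The F1 is al+ ts+ / al ts, so al+ ts+ is a parental gamete class with expected frequency (1 − r)/2 = 0.650/2 = 0.3250.
That is 0.3250 = 32.5% of the progeny.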